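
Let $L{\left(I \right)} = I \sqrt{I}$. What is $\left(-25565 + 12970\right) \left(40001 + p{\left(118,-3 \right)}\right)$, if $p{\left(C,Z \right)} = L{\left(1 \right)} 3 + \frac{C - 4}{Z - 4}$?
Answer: $- \frac{3525516830}{7} \approx -5.0365 \cdot 10^{8}$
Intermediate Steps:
$L{\left(I \right)} = I^{\frac{3}{2}}$
$p{\left(C,Z \right)} = 3 + \frac{-4 + C}{-4 + Z}$ ($p{\left(C,Z \right)} = 1^{\frac{3}{2}} \cdot 3 + \frac{C - 4}{Z - 4} = 1 \cdot 3 + \frac{-4 + C}{-4 + Z} = 3 + \frac{-4 + C}{-4 + Z}$)
$\left(-25565 + 12970\right) \left(40001 + p{\left(118,-3 \right)}\right) = \left(-25565 + 12970\right) \left(40001 + \frac{-16 + 118 + 3 \left(-3\right)}{-4 - 3}\right) = - 12595 \left(40001 + \frac{-16 + 118 - 9}{-7}\right) = - 12595 \left(40001 - \frac{93}{7}\right) = \left(-12595\right) \frac{279914}{7} = - \frac{3525516830}{7}$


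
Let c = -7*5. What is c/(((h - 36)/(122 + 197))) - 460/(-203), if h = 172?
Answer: -2203935/27608 ≈ -79.830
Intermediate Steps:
c = -35
c/(((h - 36)/(122 + 197))) - 460/(-203) = -35*(122 + 197)/(172 - 36) - 460/(-203) = -35/(136/319) - 460*(-1/203) = -35/(136*(1/319)) + 460/203 = -35/136/319 + 460/203 = -35*319/136 + 460/203 = -11165/136 + 460/203 = -2203935/27608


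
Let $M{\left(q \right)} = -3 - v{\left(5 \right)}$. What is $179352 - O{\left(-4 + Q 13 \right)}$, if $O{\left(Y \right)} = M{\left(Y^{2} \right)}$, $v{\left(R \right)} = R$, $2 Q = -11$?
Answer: $179360$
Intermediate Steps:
$Q = - \frac{11}{2}$ ($Q = \frac{1}{2} \left(-11\right) = - \frac{11}{2} \approx -5.5$)
$M{\left(q \right)} = -8$ ($M{\left(q \right)} = -3 - 5 = -8$)
$O{\left(Y \right)} = -8$
$179352 - O{\left(-4 + Q 13 \right)} = 179352 - -8 = 179352 + 8 = 179360$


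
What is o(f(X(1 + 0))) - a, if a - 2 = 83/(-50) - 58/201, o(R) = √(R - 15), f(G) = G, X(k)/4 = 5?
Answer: -517/10050 + √5 ≈ 2.1846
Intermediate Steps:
X(k) = 20 (X(k) = 4*5 = 20)
o(R) = √(-15 + R)
a = 517/10050 (a = 2 + (83/(-50) - 58/201) = 2 + (83*(-1/50) - 58*1/201) = 2 + (-83/50 - 58/201) = 2 - 19583/10050 = 517/10050 ≈ 0.051443)
o(f(X(1 + 0))) - a = √(-15 + 20) - 1*517/10050 = √5 - 517/10050 = -517/10050 + √5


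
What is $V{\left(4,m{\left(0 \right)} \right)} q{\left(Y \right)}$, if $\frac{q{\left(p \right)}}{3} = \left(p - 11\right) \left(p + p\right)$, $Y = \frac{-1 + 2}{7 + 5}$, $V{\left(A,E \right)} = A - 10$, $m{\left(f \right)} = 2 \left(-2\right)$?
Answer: $\frac{131}{4} \approx 32.75$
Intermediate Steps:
$m{\left(f \right)} = -4$
$V{\left(A,E \right)} = -10 + A$
$Y = \frac{1}{12}$ ($Y = 1 \cdot \frac{1}{12} = \frac{1}{12} \approx 0.083333$)
$q{\left(p \right)} = 6 p \left(-11 + p\right)$ ($q{\left(p \right)} = 3 \left(p - 11\right) \left(p + p\right) = 3 \left(-11 + p\right) 2 p = 3 \cdot 2 p \left(-11 + p\right) = 6 p \left(-11 + p\right)$)
$V{\left(4,m{\left(0 \right)} \right)} q{\left(Y \right)} = \left(-10 + 4\right) 6 \cdot \frac{1}{12} \left(-11 + \frac{1}{12}\right) = - 6 \cdot 6 \cdot \frac{1}{12} \left(- \frac{131}{12}\right) = \left(-6\right) \left(- \frac{131}{24}\right) = \frac{131}{4}$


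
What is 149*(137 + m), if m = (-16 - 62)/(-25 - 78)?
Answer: 2114161/103 ≈ 20526.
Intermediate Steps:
m = 78/103 (m = -78/(-103) = -78*(-1/103) = 78/103 ≈ 0.75728)
149*(137 + m) = 149*(137 + 78/103) = 149*(14189/103) = 2114161/103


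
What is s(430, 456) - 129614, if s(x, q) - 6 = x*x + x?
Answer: 55722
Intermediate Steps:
s(x, q) = 6 + x + x² (s(x, q) = 6 + (x*x + x) = 6 + (x² + x) = 6 + (x + x²) = 6 + x + x²)
s(430, 456) - 129614 = (6 + 430 + 430²) - 129614 = (6 + 430 + 184900) - 129614 = 185336 - 129614 = 55722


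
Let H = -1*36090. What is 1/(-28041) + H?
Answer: -1011999691/28041 ≈ -36090.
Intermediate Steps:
H = -36090
1/(-28041) + H = 1/(-28041) - 36090 = -1/28041 - 36090 = -1011999691/28041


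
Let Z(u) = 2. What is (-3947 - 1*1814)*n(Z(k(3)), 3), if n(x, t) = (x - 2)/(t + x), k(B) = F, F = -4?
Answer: 0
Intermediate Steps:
k(B) = -4
n(x, t) = (-2 + x)/(t + x)
(-3947 - 1*1814)*n(Z(k(3)), 3) = (-3947 - 1*1814)*((-2 + 2)/(3 + 2)) = (-3947 - 1814)*(0/5) = -5761*0/5 = -5761*0 = 0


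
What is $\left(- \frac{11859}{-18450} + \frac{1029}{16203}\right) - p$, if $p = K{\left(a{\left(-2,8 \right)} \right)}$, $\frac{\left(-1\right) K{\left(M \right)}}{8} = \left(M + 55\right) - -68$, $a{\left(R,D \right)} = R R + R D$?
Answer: $\frac{29519400803}{33216150} \approx 888.71$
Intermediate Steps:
$a{\left(R,D \right)} = R^{2} + D R$
$K{\left(M \right)} = -984 - 8 M$ ($K{\left(M \right)} = - 8 \left(\left(M + 55\right) - -68\right) = - 8 \left(\left(55 + M\right) + 68\right) = - 8 \left(123 + M\right) = -984 - 8 M$)
$p = -888$ ($p = -984 - 8 \left(- 2 \left(8 - 2\right)\right) = -984 - 8 \left(\left(-2\right) 6\right) = -984 - -96 = -984 + 96 = -888$)
$\left(- \frac{11859}{-18450} + \frac{1029}{16203}\right) - p = \left(- \frac{11859}{-18450} + \frac{1029}{16203}\right) - -888 = \left(\left(-11859\right) \left(- \frac{1}{18450}\right) + 1029 \cdot \frac{1}{16203}\right) + 888 = \left(\frac{3953}{6150} + \frac{343}{5401}\right) + 888 = \frac{23459603}{33216150} + 888 = \frac{29519400803}{33216150}$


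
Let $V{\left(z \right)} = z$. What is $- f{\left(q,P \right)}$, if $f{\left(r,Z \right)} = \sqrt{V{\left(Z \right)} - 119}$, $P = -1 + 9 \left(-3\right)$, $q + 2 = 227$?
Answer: $- 7 i \sqrt{3} \approx - 12.124 i$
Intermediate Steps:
$q = 225$ ($q = -2 + 227 = 225$)
$P = -28$ ($P = -1 - 27 = -28$)
$f{\left(r,Z \right)} = \sqrt{-119 + Z}$ ($f{\left(r,Z \right)} = \sqrt{Z - 119} = \sqrt{-119 + Z}$)
$- f{\left(q,P \right)} = - \sqrt{-119 - 28} = - \sqrt{-147} = - 7 i \sqrt{3}$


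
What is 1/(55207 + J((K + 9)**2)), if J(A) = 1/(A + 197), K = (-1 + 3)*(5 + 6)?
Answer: 1158/63929707 ≈ 1.8114e-5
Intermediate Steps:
K = 22 (K = 2*11 = 22)
J(A) = 1/(197 + A)
1/(55207 + J((K + 9)**2)) = 1/(55207 + 1/(197 + (22 + 9)**2)) = 1/(55207 + 1/(197 + 31**2)) = 1/(55207 + 1/(197 + 961)) = 1/(55207 + 1/1158) = 1/(63929707/1158) = 1158/63929707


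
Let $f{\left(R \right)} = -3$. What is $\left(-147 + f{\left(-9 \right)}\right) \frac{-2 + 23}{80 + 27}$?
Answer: $- \frac{3150}{107} \approx -29.439$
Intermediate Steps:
$\left(-147 + f{\left(-9 \right)}\right) \frac{-2 + 23}{80 + 27} = \left(-147 - 3\right) \frac{-2 + 23}{80 + 27} = - 150 \cdot \frac{21}{107} = - 150 \cdot 21 \cdot \frac{1}{107} = \left(-150\right) \frac{21}{107} = - \frac{3150}{107}$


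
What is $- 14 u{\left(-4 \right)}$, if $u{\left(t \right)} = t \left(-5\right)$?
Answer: $-280$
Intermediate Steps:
$u{\left(t \right)} = - 5 t$
$- 14 u{\left(-4 \right)} = - 14 \left(\left(-5\right) \left(-4\right)\right) = \left(-14\right) 20 = -280$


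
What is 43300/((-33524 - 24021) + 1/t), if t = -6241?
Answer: -135117650/179569173 ≈ -0.75245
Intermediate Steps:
43300/((-33524 - 24021) + 1/t) = 43300/((-33524 - 24021) + 1/(-6241)) = 43300/(-57545 - 1/6241) = 43300/(-359138346/6241) = 43300*(-6241/359138346) = -135117650/179569173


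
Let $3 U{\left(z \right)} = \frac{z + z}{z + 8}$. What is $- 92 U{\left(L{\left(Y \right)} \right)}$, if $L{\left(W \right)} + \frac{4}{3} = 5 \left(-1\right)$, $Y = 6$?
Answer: $\frac{3496}{15} \approx 233.07$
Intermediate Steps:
$L{\left(W \right)} = - \frac{19}{3}$ ($L{\left(W \right)} = - \frac{4}{3} + 5 \left(-1\right) = - \frac{4}{3} - 5 = - \frac{19}{3}$)
$U{\left(z \right)} = \frac{2 z}{3 \left(8 + z\right)}$ ($U{\left(z \right)} = \frac{\left(z + z\right) \frac{1}{z + 8}}{3} = \frac{2 z \frac{1}{8 + z}}{3} = \frac{2 z}{3 \left(8 + z\right)}$)
$- 92 U{\left(L{\left(Y \right)} \right)} = - 92 \cdot \frac{2}{3} \left(- \frac{19}{3}\right) \frac{1}{8 - \frac{19}{3}} = - 92 \cdot \frac{2}{3} \left(- \frac{19}{3}\right) \frac{1}{\frac{5}{3}} = - 92 \cdot \frac{2}{3} \left(- \frac{19}{3}\right) \frac{3}{5} = \left(-92\right) \left(- \frac{38}{15}\right) = \frac{3496}{15}$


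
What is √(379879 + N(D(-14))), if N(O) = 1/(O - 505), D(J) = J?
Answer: 20*√255811467/519 ≈ 616.34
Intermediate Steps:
N(O) = 1/(-505 + O)
√(379879 + N(D(-14))) = √(379879 + 1/(-505 - 14)) = √(379879 + 1/(-519)) = √(379879 - 1/519) = √(197157200/519) = 20*√255811467/519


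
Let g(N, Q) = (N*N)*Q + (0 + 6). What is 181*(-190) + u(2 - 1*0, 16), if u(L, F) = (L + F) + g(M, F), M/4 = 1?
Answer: -34110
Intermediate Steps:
M = 4 (M = 4*1 = 4)
g(N, Q) = 6 + Q*N**2 (g(N, Q) = N**2*Q + 6 = Q*N**2 + 6 = 6 + Q*N**2)
u(L, F) = 6 + L + 17*F (u(L, F) = (L + F) + (6 + F*4**2) = (F + L) + (6 + F*16) = (F + L) + (6 + 16*F) = 6 + L + 17*F)
181*(-190) + u(2 - 1*0, 16) = 181*(-190) + (6 + (2 - 1*0) + 17*16) = -34390 + (6 + (2 + 0) + 272) = -34390 + (6 + 2 + 272) = -34390 + 280 = -34110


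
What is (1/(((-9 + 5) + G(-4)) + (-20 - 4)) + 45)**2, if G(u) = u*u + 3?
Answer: 163216/81 ≈ 2015.0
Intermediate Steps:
G(u) = 3 + u**2 (G(u) = u**2 + 3 = 3 + u**2)
(1/(((-9 + 5) + G(-4)) + (-20 - 4)) + 45)**2 = (1/(((-9 + 5) + (3 + (-4)**2)) + (-20 - 4)) + 45)**2 = (1/((-4 + (3 + 16)) - 24) + 45)**2 = (1/((-4 + 19) - 24) + 45)**2 = (1/(15 - 24) + 45)**2 = (1/(-9) + 45)**2 = (-1/9 + 45)**2 = (404/9)**2 = 163216/81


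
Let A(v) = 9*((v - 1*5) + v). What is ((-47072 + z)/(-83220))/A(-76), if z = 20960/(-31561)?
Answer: -371415088/927813392865 ≈ -0.00040031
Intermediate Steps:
A(v) = -45 + 18*v (A(v) = 9*((v - 5) + v) = 9*((-5 + v) + v) = 9*(-5 + 2*v) = -45 + 18*v)
z = -20960/31561 (z = 20960*(-1/31561) = -20960/31561 ≈ -0.66411)
((-47072 + z)/(-83220))/A(-76) = ((-47072 - 20960/31561)/(-83220))/(-45 + 18*(-76)) = (-1485660352/31561*(-1/83220))/(-45 - 1368) = (371415088/656626605)/(-1413) = (371415088/656626605)*(-1/1413) = -371415088/927813392865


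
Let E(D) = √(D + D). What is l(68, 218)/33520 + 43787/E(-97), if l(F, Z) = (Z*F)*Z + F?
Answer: 161585/1676 - 43787*I*√194/194 ≈ 96.411 - 3143.7*I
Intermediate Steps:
l(F, Z) = F + F*Z² (l(F, Z) = (F*Z)*Z + F = F*Z² + F = F + F*Z²)
E(D) = √2*√D (E(D) = √(2*D) = √2*√D)
l(68, 218)/33520 + 43787/E(-97) = (68*(1 + 218²))/33520 + 43787/((√2*√(-97))) = (68*(1 + 47524))*(1/33520) + 43787/((√2*(I*√97))) = (68*47525)*(1/33520) + 43787/((I*√194)) = 3231700*(1/33520) + 43787*(-I*√194/194) = 161585/1676 - 43787*I*√194/194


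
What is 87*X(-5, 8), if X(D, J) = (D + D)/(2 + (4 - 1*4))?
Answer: -435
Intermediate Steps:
X(D, J) = D (X(D, J) = (2*D)/(2 + (4 - 4)) = (2*D)/(2 + 0) = (2*D)/2 = (2*D)*(1/2) = D)
87*X(-5, 8) = 87*(-5) = -435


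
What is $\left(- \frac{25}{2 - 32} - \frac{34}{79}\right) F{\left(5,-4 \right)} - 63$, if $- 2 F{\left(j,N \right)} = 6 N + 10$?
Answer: $- \frac{28525}{474} \approx -60.179$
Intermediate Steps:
$F{\left(j,N \right)} = -5 - 3 N$ ($F{\left(j,N \right)} = - \frac{6 N + 10}{2} = - \frac{10 + 6 N}{2} = -5 - 3 N$)
$\left(- \frac{25}{2 - 32} - \frac{34}{79}\right) F{\left(5,-4 \right)} - 63 = \left(- \frac{25}{2 - 32} - \frac{34}{79}\right) \left(-5 - -12\right) - 63 = \left(- \frac{25}{-30} - \frac{34}{79}\right) \left(-5 + 12\right) - 63 = \left(\left(-25\right) \left(- \frac{1}{30}\right) - \frac{34}{79}\right) 7 - 63 = \left(\frac{5}{6} - \frac{34}{79}\right) 7 - 63 = \frac{191}{474} \cdot 7 - 63 = \frac{1337}{474} - 63 = - \frac{28525}{474}$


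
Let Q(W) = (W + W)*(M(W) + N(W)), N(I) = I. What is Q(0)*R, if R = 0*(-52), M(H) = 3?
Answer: 0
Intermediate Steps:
R = 0
Q(W) = 2*W*(3 + W) (Q(W) = (W + W)*(3 + W) = (2*W)*(3 + W) = 2*W*(3 + W))
Q(0)*R = (2*0*(3 + 0))*0 = (2*0*3)*0 = 0*0 = 0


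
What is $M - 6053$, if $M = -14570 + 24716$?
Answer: $4093$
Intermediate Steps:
$M = 10146$
$M - 6053 = 10146 - 6053 = 4093$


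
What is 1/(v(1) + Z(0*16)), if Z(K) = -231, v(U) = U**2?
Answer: -1/230 ≈ -0.0043478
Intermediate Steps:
1/(v(1) + Z(0*16)) = 1/(1**2 - 231) = 1/(1 - 231) = 1/(-230) = -1/230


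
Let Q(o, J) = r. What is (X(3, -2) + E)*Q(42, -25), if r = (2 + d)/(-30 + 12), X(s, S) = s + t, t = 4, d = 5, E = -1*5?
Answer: -7/9 ≈ -0.77778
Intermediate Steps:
E = -5
X(s, S) = 4 + s (X(s, S) = s + 4 = 4 + s)
r = -7/18 (r = (2 + 5)/(-30 + 12) = 7/(-18) = 7*(-1/18) = -7/18 ≈ -0.38889)
Q(o, J) = -7/18
(X(3, -2) + E)*Q(42, -25) = ((4 + 3) - 5)*(-7/18) = (7 - 5)*(-7/18) = 2*(-7/18) = -7/9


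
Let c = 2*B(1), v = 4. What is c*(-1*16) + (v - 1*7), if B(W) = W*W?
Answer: -35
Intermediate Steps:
B(W) = W²
c = 2 (c = 2*1² = 2*1 = 2)
c*(-1*16) + (v - 1*7) = 2*(-1*16) + (4 - 1*7) = 2*(-16) + (4 - 7) = -32 - 3 = -35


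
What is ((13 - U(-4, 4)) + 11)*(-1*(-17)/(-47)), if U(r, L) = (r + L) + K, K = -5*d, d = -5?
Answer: 17/47 ≈ 0.36170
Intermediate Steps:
K = 25 (K = -5*(-5) = 25)
U(r, L) = 25 + L + r (U(r, L) = (r + L) + 25 = (L + r) + 25 = 25 + L + r)
((13 - U(-4, 4)) + 11)*(-1*(-17)/(-47)) = ((13 - (25 + 4 - 4)) + 11)*(-1*(-17)/(-47)) = ((13 - 1*25) + 11)*(17*(-1/47)) = ((13 - 25) + 11)*(-17/47) = (-12 + 11)*(-17/47) = -1*(-17/47) = 17/47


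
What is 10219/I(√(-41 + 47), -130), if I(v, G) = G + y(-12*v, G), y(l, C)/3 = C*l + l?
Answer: 664235/64691758 + 11864259*√6/32345879 ≈ 0.90872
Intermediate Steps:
y(l, C) = 3*l + 3*C*l (y(l, C) = 3*(C*l + l) = 3*(l + C*l) = 3*l + 3*C*l)
I(v, G) = G - 36*v*(1 + G) (I(v, G) = G + 3*(-12*v)*(1 + G) = G - 36*v*(1 + G))
10219/I(√(-41 + 47), -130) = 10219/(-130 - 36*√(-41 + 47)*(1 - 130)) = 10219/(-130 - 36*√6*(-129)) = 10219/(-130 + 4644*√6)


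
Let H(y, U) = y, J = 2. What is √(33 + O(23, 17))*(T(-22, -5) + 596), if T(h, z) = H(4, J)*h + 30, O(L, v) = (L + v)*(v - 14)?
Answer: 1614*√17 ≈ 6654.7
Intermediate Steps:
O(L, v) = (-14 + v)*(L + v) (O(L, v) = (L + v)*(-14 + v) = (-14 + v)*(L + v))
T(h, z) = 30 + 4*h (T(h, z) = 4*h + 30 = 30 + 4*h)
√(33 + O(23, 17))*(T(-22, -5) + 596) = √(33 + (17² - 14*23 - 14*17 + 23*17))*((30 + 4*(-22)) + 596) = √(33 + (289 - 322 - 238 + 391))*((30 - 88) + 596) = √(33 + 120)*(-58 + 596) = √153*538 = (3*√17)*538 = 1614*√17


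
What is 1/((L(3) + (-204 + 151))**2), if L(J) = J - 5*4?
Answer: 1/4900 ≈ 0.00020408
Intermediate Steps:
L(J) = -20 + J (L(J) = J - 20 = -20 + J)
1/((L(3) + (-204 + 151))**2) = 1/(((-20 + 3) + (-204 + 151))**2) = 1/((-17 - 53)**2) = 1/((-70)**2) = 1/4900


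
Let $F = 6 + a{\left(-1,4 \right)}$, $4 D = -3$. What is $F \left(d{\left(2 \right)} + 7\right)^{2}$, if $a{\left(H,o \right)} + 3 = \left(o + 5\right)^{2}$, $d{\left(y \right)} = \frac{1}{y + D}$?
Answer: $\frac{127764}{25} \approx 5110.6$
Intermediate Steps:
$D = - \frac{3}{4}$ ($D = \frac{1}{4} \left(-3\right) = - \frac{3}{4} \approx -0.75$)
$d{\left(y \right)} = \frac{1}{- \frac{3}{4} + y}$ ($d{\left(y \right)} = \frac{1}{y - \frac{3}{4}} = \frac{1}{- \frac{3}{4} + y}$)
$a{\left(H,o \right)} = -3 + \left(5 + o\right)^{2}$ ($a{\left(H,o \right)} = -3 + \left(o + 5\right)^{2} = -3 + \left(5 + o\right)^{2}$)
$F = 84$ ($F = 6 - \left(3 - \left(5 + 4\right)^{2}\right) = 6 - \left(3 - 9^{2}\right) = 6 + \left(-3 + 81\right) = 6 + 78 = 84$)
$F \left(d{\left(2 \right)} + 7\right)^{2} = 84 \left(\frac{4}{-3 + 4 \cdot 2} + 7\right)^{2} = 84 \left(\frac{4}{-3 + 8} + 7\right)^{2} = 84 \left(\frac{4}{5} + 7\right)^{2} = 84 \left(\frac{39}{5}\right)^{2} = 84 \cdot \frac{1521}{25} = \frac{127764}{25}$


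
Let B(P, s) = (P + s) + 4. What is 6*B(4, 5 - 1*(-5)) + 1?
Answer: 109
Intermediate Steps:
B(P, s) = 4 + P + s
6*B(4, 5 - 1*(-5)) + 1 = 6*(4 + 4 + (5 - 1*(-5))) + 1 = 6*(4 + 4 + (5 + 5)) + 1 = 6*(4 + 4 + 10) + 1 = 6*18 + 1 = 108 + 1 = 109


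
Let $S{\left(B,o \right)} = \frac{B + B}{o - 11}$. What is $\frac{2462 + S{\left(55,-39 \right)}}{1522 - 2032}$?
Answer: $- \frac{12299}{2550} \approx -4.8231$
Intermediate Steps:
$S{\left(B,o \right)} = \frac{2 B}{-11 + o}$
$\frac{2462 + S{\left(55,-39 \right)}}{1522 - 2032} = \frac{2462 + 2 \cdot 55 \frac{1}{-11 - 39}}{1522 - 2032} = \frac{2462 + 2 \cdot 55 \frac{1}{-50}}{-510} = \left(2462 + 2 \cdot 55 \left(- \frac{1}{50}\right)\right) \left(- \frac{1}{510}\right) = \left(2462 - \frac{11}{5}\right) \left(- \frac{1}{510}\right) = \frac{12299}{5} \left(- \frac{1}{510}\right) = - \frac{12299}{2550}$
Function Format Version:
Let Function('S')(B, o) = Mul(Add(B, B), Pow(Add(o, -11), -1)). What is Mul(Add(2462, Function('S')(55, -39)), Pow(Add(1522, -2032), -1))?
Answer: Rational(-12299, 2550) ≈ -4.8231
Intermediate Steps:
Function('S')(B, o) = Mul(2, B, Pow(Add(-11, o), -1)) (Function('S')(B, o) = Mul(Mul(2, B), Pow(Add(-11, o), -1)) = Mul(2, B, Pow(Add(-11, o), -1)))
Mul(Add(2462, Function('S')(55, -39)), Pow(Add(1522, -2032), -1)) = Mul(Add(2462, Mul(2, 55, Pow(Add(-11, -39), -1))), Pow(Add(1522, -2032), -1)) = Mul(Add(2462, Mul(2, 55, Pow(-50, -1))), Pow(-510, -1)) = Mul(Add(2462, Mul(2, 55, Rational(-1, 50))), Rational(-1, 510)) = Mul(Add(2462, Rational(-11, 5)), Rational(-1, 510)) = Mul(Rational(12299, 5), Rational(-1, 510)) = Rational(-12299, 2550)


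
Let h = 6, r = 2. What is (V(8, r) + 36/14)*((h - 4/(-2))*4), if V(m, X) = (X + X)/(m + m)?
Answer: 632/7 ≈ 90.286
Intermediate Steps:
V(m, X) = X/m (V(m, X) = (2*X)/((2*m)) = (2*X)*(1/(2*m)) = X/m)
(V(8, r) + 36/14)*((h - 4/(-2))*4) = (2/8 + 36/14)*((6 - 4/(-2))*4) = (2*(⅛) + 36*(1/14))*((6 - 4*(-½))*4) = (¼ + 18/7)*((6 + 2)*4) = 79*(8*4)/28 = (79/28)*32 = 632/7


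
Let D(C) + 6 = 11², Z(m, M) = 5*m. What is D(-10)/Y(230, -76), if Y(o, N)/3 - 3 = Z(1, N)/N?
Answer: 8740/669 ≈ 13.064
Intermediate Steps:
Y(o, N) = 9 + 15/N (Y(o, N) = 9 + 3*((5*1)/N) = 9 + 3*(5/N) = 9 + 15/N)
D(C) = 115 (D(C) = -6 + 11² = -6 + 121 = 115)
D(-10)/Y(230, -76) = 115/(9 + 15/(-76)) = 115/(9 + 15*(-1/76)) = 115/(9 - 15/76) = 115/(669/76) = 115*(76/669) = 8740/669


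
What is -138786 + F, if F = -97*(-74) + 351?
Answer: -131257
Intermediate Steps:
F = 7529 (F = 7178 + 351 = 7529)
-138786 + F = -138786 + 7529 = -131257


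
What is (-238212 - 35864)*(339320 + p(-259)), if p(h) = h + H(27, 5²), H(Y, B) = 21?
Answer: -92934238232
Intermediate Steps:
p(h) = 21 + h (p(h) = h + 21 = 21 + h)
(-238212 - 35864)*(339320 + p(-259)) = (-238212 - 35864)*(339320 + (21 - 259)) = -274076*(339320 - 238) = -274076*339082 = -92934238232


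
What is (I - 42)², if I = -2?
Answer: 1936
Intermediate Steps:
(I - 42)² = (-2 - 42)² = (-44)² = 1936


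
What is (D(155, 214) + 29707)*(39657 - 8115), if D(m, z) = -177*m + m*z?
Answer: 1117911564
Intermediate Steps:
(D(155, 214) + 29707)*(39657 - 8115) = (155*(-177 + 214) + 29707)*(39657 - 8115) = (155*37 + 29707)*31542 = (5735 + 29707)*31542 = 35442*31542 = 1117911564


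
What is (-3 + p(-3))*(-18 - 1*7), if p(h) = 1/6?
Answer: 425/6 ≈ 70.833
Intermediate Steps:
p(h) = 1/6
(-3 + p(-3))*(-18 - 1*7) = (-3 + 1/6)*(-18 - 1*7) = -17*(-18 - 7)/6 = -17/6*(-25) = 425/6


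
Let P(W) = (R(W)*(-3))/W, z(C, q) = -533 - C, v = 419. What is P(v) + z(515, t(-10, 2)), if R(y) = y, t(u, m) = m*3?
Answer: -1051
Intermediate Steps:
t(u, m) = 3*m
P(W) = -3 (P(W) = (W*(-3))/W = (-3*W)/W = -3)
P(v) + z(515, t(-10, 2)) = -3 + (-533 - 1*515) = -3 + (-533 - 515) = -3 - 1048 = -1051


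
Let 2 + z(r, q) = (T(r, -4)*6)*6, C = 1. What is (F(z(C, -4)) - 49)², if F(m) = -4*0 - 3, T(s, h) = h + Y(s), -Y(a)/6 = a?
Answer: 2704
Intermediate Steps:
Y(a) = -6*a
T(s, h) = h - 6*s
z(r, q) = -146 - 216*r (z(r, q) = -2 + ((-4 - 6*r)*6)*6 = -2 + (-24 - 36*r)*6 = -2 + (-144 - 216*r) = -146 - 216*r)
F(m) = -3 (F(m) = 0 - 3 = -3)
(F(z(C, -4)) - 49)² = (-3 - 49)² = (-52)² = 2704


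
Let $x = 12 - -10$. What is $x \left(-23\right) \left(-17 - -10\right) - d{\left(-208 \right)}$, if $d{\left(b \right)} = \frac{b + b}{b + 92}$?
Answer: $\frac{102614}{29} \approx 3538.4$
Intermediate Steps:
$x = 22$ ($x = 12 + 10 = 22$)
$d{\left(b \right)} = \frac{2 b}{92 + b}$
$x \left(-23\right) \left(-17 - -10\right) - d{\left(-208 \right)} = 22 \left(-23\right) \left(-17 - -10\right) - 2 \left(-208\right) \frac{1}{92 - 208} = - 506 \left(-17 + 10\right) - 2 \left(-208\right) \frac{1}{-116} = \left(-506\right) \left(-7\right) - 2 \left(-208\right) \left(- \frac{1}{116}\right) = 3542 - \frac{104}{29} = \frac{102614}{29}$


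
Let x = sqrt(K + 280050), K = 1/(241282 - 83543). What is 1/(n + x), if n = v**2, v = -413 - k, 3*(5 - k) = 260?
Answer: 1402666295436/153983621382570713 - 81*sqrt(6968089873643789)/153983621382570713 ≈ 9.0653e-6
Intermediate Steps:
k = -245/3 (k = 5 - 1/3*260 = 5 - 260/3 = -245/3 ≈ -81.667)
K = 1/157739 ≈ 6.3396e-6
x = sqrt(6968089873643789)/157739 (x = sqrt(1/157739 + 280050) = sqrt(44174806951/157739) = sqrt(6968089873643789)/157739 ≈ 529.20)
v = -994/3 (v = -413 - 1*(-245/3) = -413 + 245/3 = -994/3 ≈ -331.33)
n = 988036/9 (n = (-994/3)**2 = 988036/9 ≈ 1.0978e+5)
1/(n + x) = 1/(988036/9 + sqrt(6968089873643789)/157739)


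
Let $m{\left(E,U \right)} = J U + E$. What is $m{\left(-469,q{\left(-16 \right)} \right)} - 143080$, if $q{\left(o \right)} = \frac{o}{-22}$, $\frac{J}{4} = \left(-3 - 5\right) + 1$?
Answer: $- \frac{1579263}{11} \approx -1.4357 \cdot 10^{5}$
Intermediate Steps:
$J = -28$ ($J = 4 \left(\left(-3 - 5\right) + 1\right) = 4 \left(-8 + 1\right) = 4 \left(-7\right) = -28$)
$q{\left(o \right)} = - \frac{o}{22}$ ($q{\left(o \right)} = o \left(- \frac{1}{22}\right) = - \frac{o}{22}$)
$m{\left(E,U \right)} = E - 28 U$ ($m{\left(E,U \right)} = - 28 U + E = E - 28 U$)
$m{\left(-469,q{\left(-16 \right)} \right)} - 143080 = \left(-469 - 28 \left(\left(- \frac{1}{22}\right) \left(-16\right)\right)\right) - 143080 = \left(-469 - \frac{224}{11}\right) - 143080 = - \frac{5383}{11} - 143080 = - \frac{1579263}{11}$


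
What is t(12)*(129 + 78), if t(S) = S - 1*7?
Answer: 1035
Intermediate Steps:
t(S) = -7 + S (t(S) = S - 7 = -7 + S)
t(12)*(129 + 78) = (-7 + 12)*(129 + 78) = 5*207 = 1035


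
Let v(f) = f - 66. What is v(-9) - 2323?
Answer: -2398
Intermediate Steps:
v(f) = -66 + f
v(-9) - 2323 = (-66 - 9) - 2323 = -75 - 2323 = -2398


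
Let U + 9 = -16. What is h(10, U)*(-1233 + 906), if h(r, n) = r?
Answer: -3270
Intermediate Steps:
U = -25 (U = -9 - 16 = -25)
h(10, U)*(-1233 + 906) = 10*(-1233 + 906) = 10*(-327) = -3270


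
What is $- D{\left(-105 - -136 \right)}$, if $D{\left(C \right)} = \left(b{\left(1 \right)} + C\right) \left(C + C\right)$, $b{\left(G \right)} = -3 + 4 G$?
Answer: $-1984$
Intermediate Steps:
$D{\left(C \right)} = 2 C \left(1 + C\right)$ ($D{\left(C \right)} = \left(\left(-3 + 4 \cdot 1\right) + C\right) \left(C + C\right) = \left(\left(-3 + 4\right) + C\right) 2 C = \left(1 + C\right) 2 C = 2 C \left(1 + C\right)$)
$- D{\left(-105 - -136 \right)} = - 2 \left(-105 - -136\right) \left(1 - -31\right) = - 2 \left(-105 + 136\right) \left(1 + \left(-105 + 136\right)\right) = - 2 \cdot 31 \left(1 + 31\right) = - 2 \cdot 31 \cdot 32 = \left(-1\right) 1984 = -1984$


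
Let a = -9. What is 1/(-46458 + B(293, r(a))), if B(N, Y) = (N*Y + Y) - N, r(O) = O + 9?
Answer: -1/46751 ≈ -2.1390e-5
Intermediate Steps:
r(O) = 9 + O
B(N, Y) = Y - N + N*Y (B(N, Y) = (Y + N*Y) - N = Y - N + N*Y)
1/(-46458 + B(293, r(a))) = 1/(-46458 + ((9 - 9) - 1*293 + 293*(9 - 9))) = 1/(-46458 + (0 - 293 + 293*0)) = 1/(-46458 + (0 - 293 + 0)) = 1/(-46458 - 293) = 1/(-46751) = -1/46751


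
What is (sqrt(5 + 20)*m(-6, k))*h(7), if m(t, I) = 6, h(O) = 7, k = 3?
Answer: 210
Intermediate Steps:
(sqrt(5 + 20)*m(-6, k))*h(7) = (sqrt(5 + 20)*6)*7 = (sqrt(25)*6)*7 = (5*6)*7 = 30*7 = 210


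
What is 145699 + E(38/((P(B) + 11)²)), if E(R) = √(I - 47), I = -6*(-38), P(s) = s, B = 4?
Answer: 145699 + √181 ≈ 1.4571e+5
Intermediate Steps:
I = 228
E(R) = √181 (E(R) = √(228 - 47) = √181)
145699 + E(38/((P(B) + 11)²)) = 145699 + √181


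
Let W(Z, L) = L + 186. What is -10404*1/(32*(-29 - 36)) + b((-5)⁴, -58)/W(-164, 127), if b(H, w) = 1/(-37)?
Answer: 30121661/6022120 ≈ 5.0018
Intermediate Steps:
W(Z, L) = 186 + L
b(H, w) = -1/37
-10404*1/(32*(-29 - 36)) + b((-5)⁴, -58)/W(-164, 127) = -10404*1/(32*(-29 - 36)) - 1/(37*(186 + 127)) = -10404/((-65*32)) - 1/37/313 = -10404/(-2080) - 1/37*1/313 = -10404*(-1/2080) - 1/11581 = 2601/520 - 1/11581 = 30121661/6022120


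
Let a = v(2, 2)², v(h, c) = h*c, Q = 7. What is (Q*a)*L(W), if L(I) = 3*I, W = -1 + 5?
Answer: 1344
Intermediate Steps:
W = 4
v(h, c) = c*h
a = 16 (a = (2*2)² = 4² = 16)
(Q*a)*L(W) = (7*16)*(3*4) = 112*12 = 1344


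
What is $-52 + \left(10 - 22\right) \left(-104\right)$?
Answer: $1196$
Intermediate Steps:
$-52 + \left(10 - 22\right) \left(-104\right) = -52 - -1248 = -52 + 1248 = 1196$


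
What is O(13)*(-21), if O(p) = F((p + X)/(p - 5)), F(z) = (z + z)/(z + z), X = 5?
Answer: -21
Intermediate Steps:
F(z) = 1 (F(z) = (2*z)/((2*z)) = (2*z)*(1/(2*z)) = 1)
O(p) = 1
O(13)*(-21) = 1*(-21) = -21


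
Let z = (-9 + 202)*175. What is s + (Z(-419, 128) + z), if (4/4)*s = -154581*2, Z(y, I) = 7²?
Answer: -275338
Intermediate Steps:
Z(y, I) = 49
z = 33775 (z = 193*175 = 33775)
s = -309162 (s = -154581*2 = -309162)
s + (Z(-419, 128) + z) = -309162 + (49 + 33775) = -309162 + 33824 = -275338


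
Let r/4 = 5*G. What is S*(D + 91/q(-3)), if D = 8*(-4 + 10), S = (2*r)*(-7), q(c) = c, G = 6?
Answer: -29680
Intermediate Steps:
r = 120 (r = 4*(5*6) = 4*30 = 120)
S = -1680 (S = (2*120)*(-7) = 240*(-7) = -1680)
D = 48 (D = 8*6 = 48)
S*(D + 91/q(-3)) = -1680*(48 + 91/(-3)) = -1680*(48 + 91*(-⅓)) = -1680*(48 - 91/3) = -1680*53/3 = -29680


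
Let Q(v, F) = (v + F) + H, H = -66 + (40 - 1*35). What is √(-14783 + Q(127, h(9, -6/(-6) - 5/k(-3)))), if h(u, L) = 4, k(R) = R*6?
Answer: I*√14713 ≈ 121.3*I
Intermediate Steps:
H = -61 (H = -66 + (40 - 35) = -66 + 5 = -61)
k(R) = 6*R
Q(v, F) = -61 + F + v (Q(v, F) = (v + F) - 61 = (F + v) - 61 = -61 + F + v)
√(-14783 + Q(127, h(9, -6/(-6) - 5/k(-3)))) = √(-14783 + (-61 + 4 + 127)) = √(-14783 + 70) = √(-14713) = I*√14713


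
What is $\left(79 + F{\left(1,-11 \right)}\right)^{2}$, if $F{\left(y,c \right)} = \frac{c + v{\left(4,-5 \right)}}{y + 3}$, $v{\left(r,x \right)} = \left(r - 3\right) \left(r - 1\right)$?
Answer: $5929$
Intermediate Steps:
$v{\left(r,x \right)} = \left(-1 + r\right) \left(-3 + r\right)$ ($v{\left(r,x \right)} = \left(-3 + r\right) \left(-1 + r\right) = \left(-1 + r\right) \left(-3 + r\right)$)
$F{\left(y,c \right)} = \frac{3 + c}{3 + y}$ ($F{\left(y,c \right)} = \frac{c + \left(3 + 4^{2} - 16\right)}{y + 3} = \frac{c + \left(3 + 16 - 16\right)}{3 + y} = \frac{c + 3}{3 + y} = \frac{3 + c}{3 + y}$)
$\left(79 + F{\left(1,-11 \right)}\right)^{2} = \left(79 + \frac{3 - 11}{3 + 1}\right)^{2} = \left(79 + \frac{1}{4} \left(-8\right)\right)^{2} = \left(79 - 2\right)^{2} = 77^{2} = 5929$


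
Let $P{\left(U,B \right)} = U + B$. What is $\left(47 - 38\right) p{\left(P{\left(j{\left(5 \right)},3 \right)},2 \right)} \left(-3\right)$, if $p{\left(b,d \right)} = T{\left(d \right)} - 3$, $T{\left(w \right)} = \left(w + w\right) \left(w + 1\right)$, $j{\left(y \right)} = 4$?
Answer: $-243$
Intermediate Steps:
$T{\left(w \right)} = 2 w \left(1 + w\right)$
$P{\left(U,B \right)} = B + U$
$p{\left(b,d \right)} = -3 + 2 d \left(1 + d\right)$ ($p{\left(b,d \right)} = 2 d \left(1 + d\right) - 3 = -3 + 2 d \left(1 + d\right)$)
$\left(47 - 38\right) p{\left(P{\left(j{\left(5 \right)},3 \right)},2 \right)} \left(-3\right) = \left(47 - 38\right) \left(-3 + 2 \cdot 2 \left(1 + 2\right)\right) \left(-3\right) = 9 \left(-3 + 2 \cdot 2 \cdot 3\right) \left(-3\right) = 9 \left(-3 + 12\right) \left(-3\right) = 9 \cdot 9 \left(-3\right) = 81 \left(-3\right) = -243$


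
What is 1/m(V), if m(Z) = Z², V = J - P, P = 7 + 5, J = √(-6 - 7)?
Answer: (12 - I*√13)⁻² ≈ 0.0053146 + 0.0035106*I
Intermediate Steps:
J = I*√13 (J = √(-13) = I*√13 ≈ 3.6056*I)
P = 12
V = -12 + I*√13 (V = I*√13 - 1*12 = I*√13 - 12 = -12 + I*√13 ≈ -12.0 + 3.6056*I)
1/m(V) = 1/((-12 + I*√13)²) = (-12 + I*√13)⁻²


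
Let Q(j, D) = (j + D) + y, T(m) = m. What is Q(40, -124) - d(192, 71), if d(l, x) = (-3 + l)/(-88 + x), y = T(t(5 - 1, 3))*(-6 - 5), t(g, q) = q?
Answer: -1800/17 ≈ -105.88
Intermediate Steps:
y = -33 (y = 3*(-6 - 5) = 3*(-11) = -33)
Q(j, D) = -33 + D + j (Q(j, D) = (j + D) - 33 = (D + j) - 33 = -33 + D + j)
d(l, x) = (-3 + l)/(-88 + x)
Q(40, -124) - d(192, 71) = (-33 - 124 + 40) - (-3 + 192)/(-88 + 71) = -117 - 189/(-17) = -117 - (-1)*189/17 = -117 - 1*(-189/17) = -117 + 189/17 = -1800/17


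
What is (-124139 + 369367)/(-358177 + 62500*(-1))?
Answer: -245228/420677 ≈ -0.58294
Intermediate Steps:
(-124139 + 369367)/(-358177 + 62500*(-1)) = 245228/(-358177 - 62500) = 245228/(-420677) = 245228*(-1/420677) = -245228/420677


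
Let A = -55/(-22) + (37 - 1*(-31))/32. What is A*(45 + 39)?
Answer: 777/2 ≈ 388.50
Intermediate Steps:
A = 37/8 (A = -55*(-1/22) + (37 + 31)*(1/32) = 5/2 + 68*(1/32) = 5/2 + 17/8 = 37/8 ≈ 4.6250)
A*(45 + 39) = 37*(45 + 39)/8 = (37/8)*84 = 777/2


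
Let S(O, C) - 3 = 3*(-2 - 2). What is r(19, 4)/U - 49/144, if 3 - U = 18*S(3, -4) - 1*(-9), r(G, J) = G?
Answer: -409/1872 ≈ -0.21848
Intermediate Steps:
S(O, C) = -9 (S(O, C) = 3 + 3*(-2 - 2) = 3 + 3*(-4) = 3 - 12 = -9)
U = 156 (U = 3 - (18*(-9) - 1*(-9)) = 3 - (-162 + 9) = 3 - 1*(-153) = 3 + 153 = 156)
r(19, 4)/U - 49/144 = 19/156 - 49/144 = -409/1872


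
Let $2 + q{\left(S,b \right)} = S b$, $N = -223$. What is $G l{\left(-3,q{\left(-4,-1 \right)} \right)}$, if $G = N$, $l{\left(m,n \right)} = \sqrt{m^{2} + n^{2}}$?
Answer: $- 223 \sqrt{13} \approx -804.04$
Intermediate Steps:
$q{\left(S,b \right)} = -2 + S b$
$G = -223$
$G l{\left(-3,q{\left(-4,-1 \right)} \right)} = - 223 \sqrt{\left(-3\right)^{2} + \left(-2 - -4\right)^{2}} = - 223 \sqrt{9 + \left(-2 + 4\right)^{2}} = - 223 \sqrt{9 + 2^{2}} = - 223 \sqrt{9 + 4} = - 223 \sqrt{13}$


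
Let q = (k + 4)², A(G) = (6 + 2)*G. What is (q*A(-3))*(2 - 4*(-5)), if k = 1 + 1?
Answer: -19008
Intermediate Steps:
A(G) = 8*G
k = 2
q = 36 (q = (2 + 4)² = 6² = 36)
(q*A(-3))*(2 - 4*(-5)) = (36*(8*(-3)))*(2 - 4*(-5)) = (36*(-24))*(2 - 1*(-20)) = -864*(2 + 20) = -864*22 = -19008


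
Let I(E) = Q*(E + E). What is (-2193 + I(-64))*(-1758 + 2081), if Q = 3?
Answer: -832371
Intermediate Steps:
I(E) = 6*E (I(E) = 3*(E + E) = 3*(2*E) = 6*E)
(-2193 + I(-64))*(-1758 + 2081) = (-2193 + 6*(-64))*(-1758 + 2081) = (-2193 - 384)*323 = -2577*323 = -832371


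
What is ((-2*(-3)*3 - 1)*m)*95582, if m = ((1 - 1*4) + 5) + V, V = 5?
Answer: 11374258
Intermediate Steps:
m = 7 (m = ((1 - 1*4) + 5) + 5 = ((1 - 4) + 5) + 5 = (-3 + 5) + 5 = 2 + 5 = 7)
((-2*(-3)*3 - 1)*m)*95582 = ((-2*(-3)*3 - 1)*7)*95582 = ((6*3 - 1)*7)*95582 = ((18 - 1)*7)*95582 = (17*7)*95582 = 119*95582 = 11374258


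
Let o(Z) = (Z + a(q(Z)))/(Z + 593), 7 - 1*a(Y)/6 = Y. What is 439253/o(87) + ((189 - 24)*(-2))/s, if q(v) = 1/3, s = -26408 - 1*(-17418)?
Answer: 268524148151/114173 ≈ 2.3519e+6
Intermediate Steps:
s = -8990 (s = -26408 + 17418 = -8990)
q(v) = ⅓
a(Y) = 42 - 6*Y
o(Z) = (40 + Z)/(593 + Z) (o(Z) = (Z + (42 - 6*⅓))/(Z + 593) = (Z + (42 - 2))/(593 + Z) = (Z + 40)/(593 + Z) = (40 + Z)/(593 + Z))
439253/o(87) + ((189 - 24)*(-2))/s = 439253/(((40 + 87)/(593 + 87))) + ((189 - 24)*(-2))/(-8990) = 439253/((127/680)) + (165*(-2))*(-1/8990) = 439253/(((1/680)*127)) - 330*(-1/8990) = 439253/(127/680) + 33/899 = 439253*(680/127) + 33/899 = 298692040/127 + 33/899 = 268524148151/114173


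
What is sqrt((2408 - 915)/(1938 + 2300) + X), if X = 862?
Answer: sqrt(15488402462)/4238 ≈ 29.366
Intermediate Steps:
sqrt((2408 - 915)/(1938 + 2300) + X) = sqrt((2408 - 915)/(1938 + 2300) + 862) = sqrt(1493/4238 + 862) = sqrt(3654649/4238) = sqrt(15488402462)/4238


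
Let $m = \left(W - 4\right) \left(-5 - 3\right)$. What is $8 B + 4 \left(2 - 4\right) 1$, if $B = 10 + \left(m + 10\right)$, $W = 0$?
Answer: $408$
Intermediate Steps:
$m = 32$ ($m = \left(0 - 4\right) \left(-5 - 3\right) = \left(-4\right) \left(-8\right) = 32$)
$B = 52$ ($B = 10 + \left(32 + 10\right) = 10 + 42 = 52$)
$8 B + 4 \left(2 - 4\right) 1 = 8 \cdot 52 + 4 \left(2 - 4\right) 1 = 416 + 4 \left(-2\right) 1 = 416 - 8 = 408$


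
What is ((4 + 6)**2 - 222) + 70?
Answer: -52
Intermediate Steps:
((4 + 6)**2 - 222) + 70 = (10**2 - 222) + 70 = (100 - 222) + 70 = -122 + 70 = -52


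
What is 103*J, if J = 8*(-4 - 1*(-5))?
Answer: 824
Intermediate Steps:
J = 8 (J = 8*(-4 + 5) = 8*1 = 8)
103*J = 103*8 = 824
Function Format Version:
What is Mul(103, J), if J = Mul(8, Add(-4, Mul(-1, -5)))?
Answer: 824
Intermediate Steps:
J = 8 (J = Mul(8, Add(-4, 5)) = Mul(8, 1) = 8)
Mul(103, J) = Mul(103, 8) = 824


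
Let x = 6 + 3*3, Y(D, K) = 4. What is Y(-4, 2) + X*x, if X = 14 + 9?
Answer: 349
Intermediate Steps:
x = 15 (x = 6 + 9 = 15)
X = 23
Y(-4, 2) + X*x = 4 + 23*15 = 4 + 345 = 349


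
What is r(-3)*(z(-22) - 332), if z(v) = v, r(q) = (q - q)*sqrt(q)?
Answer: 0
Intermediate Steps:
r(q) = 0 (r(q) = 0*sqrt(q) = 0)
r(-3)*(z(-22) - 332) = 0*(-22 - 332) = 0*(-354) = 0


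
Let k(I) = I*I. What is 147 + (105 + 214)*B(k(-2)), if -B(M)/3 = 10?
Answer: -9423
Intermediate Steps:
k(I) = I²
B(M) = -30 (B(M) = -3*10 = -30)
147 + (105 + 214)*B(k(-2)) = 147 + (105 + 214)*(-30) = 147 + 319*(-30) = 147 - 9570 = -9423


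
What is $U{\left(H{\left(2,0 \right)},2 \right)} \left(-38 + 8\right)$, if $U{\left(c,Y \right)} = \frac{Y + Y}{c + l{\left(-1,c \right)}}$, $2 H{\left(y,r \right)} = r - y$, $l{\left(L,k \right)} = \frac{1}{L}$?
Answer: $60$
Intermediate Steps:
$H{\left(y,r \right)} = \frac{r}{2} - \frac{y}{2}$ ($H{\left(y,r \right)} = \frac{r - y}{2} = \frac{r}{2} - \frac{y}{2}$)
$U{\left(c,Y \right)} = \frac{2 Y}{-1 + c}$ ($U{\left(c,Y \right)} = \frac{Y + Y}{c + \frac{1}{-1}} = \frac{2 Y}{c - 1} = \frac{2 Y}{-1 + c}$)
$U{\left(H{\left(2,0 \right)},2 \right)} \left(-38 + 8\right) = 2 \cdot 2 \frac{1}{-1 + \left(\frac{1}{2} \cdot 0 - 1\right)} \left(-38 + 8\right) = 2 \cdot 2 \frac{1}{-1 + \left(0 - 1\right)} \left(-30\right) = 2 \cdot 2 \frac{1}{-1 - 1} \left(-30\right) = 2 \cdot 2 \frac{1}{-2} \left(-30\right) = 2 \cdot 2 \left(- \frac{1}{2}\right) \left(-30\right) = \left(-2\right) \left(-30\right) = 60$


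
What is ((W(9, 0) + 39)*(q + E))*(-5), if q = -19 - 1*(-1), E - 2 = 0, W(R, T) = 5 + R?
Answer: 4240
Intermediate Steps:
E = 2 (E = 2 + 0 = 2)
q = -18 (q = -19 + 1 = -18)
((W(9, 0) + 39)*(q + E))*(-5) = (((5 + 9) + 39)*(-18 + 2))*(-5) = ((14 + 39)*(-16))*(-5) = (53*(-16))*(-5) = -848*(-5) = 4240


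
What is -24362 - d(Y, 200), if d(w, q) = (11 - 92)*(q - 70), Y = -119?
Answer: -13832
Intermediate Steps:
d(w, q) = 5670 - 81*q (d(w, q) = -81*(-70 + q) = 5670 - 81*q)
-24362 - d(Y, 200) = -24362 - (5670 - 81*200) = -24362 - (5670 - 16200) = -24362 - 1*(-10530) = -24362 + 10530 = -13832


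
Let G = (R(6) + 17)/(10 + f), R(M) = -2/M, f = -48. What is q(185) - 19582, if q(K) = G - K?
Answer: -1126744/57 ≈ -19767.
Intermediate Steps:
G = -25/57 (G = (-2/6 + 17)/(10 - 48) = (-2*⅙ + 17)/(-38) = (-⅓ + 17)*(-1/38) = (50/3)*(-1/38) = -25/57 ≈ -0.43860)
q(K) = -25/57 - K
q(185) - 19582 = (-25/57 - 1*185) - 19582 = (-25/57 - 185) - 19582 = -10570/57 - 19582 = -1126744/57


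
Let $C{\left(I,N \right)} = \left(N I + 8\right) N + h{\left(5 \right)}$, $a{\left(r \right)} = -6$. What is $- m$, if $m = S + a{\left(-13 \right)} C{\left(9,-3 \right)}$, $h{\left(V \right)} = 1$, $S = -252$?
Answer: $600$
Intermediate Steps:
$C{\left(I,N \right)} = 1 + N \left(8 + I N\right)$ ($C{\left(I,N \right)} = \left(N I + 8\right) N + 1 = \left(I N + 8\right) N + 1 = \left(8 + I N\right) N + 1 = N \left(8 + I N\right) + 1 = 1 + N \left(8 + I N\right)$)
$m = -600$ ($m = -252 - 6 \left(1 + 8 \left(-3\right) + 9 \left(-3\right)^{2}\right) = -252 - 6 \left(1 - 24 + 9 \cdot 9\right) = -252 - 6 \left(1 - 24 + 81\right) = -252 - 348 = -600$)
$- m = \left(-1\right) \left(-600\right) = 600$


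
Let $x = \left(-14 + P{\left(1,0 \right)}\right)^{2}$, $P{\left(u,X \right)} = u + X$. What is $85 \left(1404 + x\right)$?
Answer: $133705$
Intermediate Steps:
$P{\left(u,X \right)} = X + u$
$x = 169$ ($x = \left(-14 + \left(0 + 1\right)\right)^{2} = \left(-14 + 1\right)^{2} = \left(-13\right)^{2} = 169$)
$85 \left(1404 + x\right) = 85 \left(1404 + 169\right) = 85 \cdot 1573 = 133705$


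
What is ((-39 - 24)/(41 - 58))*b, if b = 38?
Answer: 2394/17 ≈ 140.82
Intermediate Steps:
((-39 - 24)/(41 - 58))*b = ((-39 - 24)/(41 - 58))*38 = -63/(-17)*38 = -63*(-1/17)*38 = (63/17)*38 = 2394/17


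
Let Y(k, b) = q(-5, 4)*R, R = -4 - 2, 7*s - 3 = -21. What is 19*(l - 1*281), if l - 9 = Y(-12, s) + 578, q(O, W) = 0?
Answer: 5814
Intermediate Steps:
s = -18/7 (s = 3/7 + (1/7)*(-21) = 3/7 - 3 = -18/7 ≈ -2.5714)
R = -6
Y(k, b) = 0 (Y(k, b) = 0*(-6) = 0)
l = 587 (l = 9 + (0 + 578) = 9 + 578 = 587)
19*(l - 1*281) = 19*(587 - 1*281) = 19*(587 - 281) = 19*306 = 5814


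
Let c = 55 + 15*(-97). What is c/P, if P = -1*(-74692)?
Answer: -350/18673 ≈ -0.018744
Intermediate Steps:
P = 74692
c = -1400 (c = 55 - 1455 = -1400)
c/P = -1400/74692 = -1400*1/74692 = -350/18673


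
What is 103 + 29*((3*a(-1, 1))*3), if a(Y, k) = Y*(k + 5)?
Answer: -1463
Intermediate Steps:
a(Y, k) = Y*(5 + k)
103 + 29*((3*a(-1, 1))*3) = 103 + 29*((3*(-(5 + 1)))*3) = 103 + 29*((3*(-1*6))*3) = 103 + 29*((3*(-6))*3) = 103 + 29*(-18*3) = 103 + 29*(-54) = 103 - 1566 = -1463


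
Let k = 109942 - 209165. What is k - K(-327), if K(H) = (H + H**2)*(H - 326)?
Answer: 69511883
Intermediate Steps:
k = -99223
K(H) = (-326 + H)*(H + H**2) (K(H) = (H + H**2)*(-326 + H) = (-326 + H)*(H + H**2))
k - K(-327) = -99223 - (-327)*(-326 + (-327)**2 - 325*(-327)) = -99223 - (-327)*(-326 + 106929 + 106275) = -99223 - (-327)*212878 = -99223 - 1*(-69611106) = -99223 + 69611106 = 69511883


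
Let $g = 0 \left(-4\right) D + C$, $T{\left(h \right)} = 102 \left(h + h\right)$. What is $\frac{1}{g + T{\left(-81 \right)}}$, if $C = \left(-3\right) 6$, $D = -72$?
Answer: $- \frac{1}{16542} \approx -6.0452 \cdot 10^{-5}$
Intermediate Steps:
$T{\left(h \right)} = 204 h$ ($T{\left(h \right)} = 102 \cdot 2 h = 204 h$)
$C = -18$
$g = -18$ ($g = 0 \left(-4\right) \left(-72\right) - 18 = 0 \left(-72\right) - 18 = 0 - 18 = -18$)
$\frac{1}{g + T{\left(-81 \right)}} = \frac{1}{-18 + 204 \left(-81\right)} = \frac{1}{-18 - 16524} = \frac{1}{-16542} = - \frac{1}{16542}$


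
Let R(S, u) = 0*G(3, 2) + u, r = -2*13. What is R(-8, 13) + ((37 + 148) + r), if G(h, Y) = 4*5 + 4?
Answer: 172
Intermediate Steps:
r = -26
G(h, Y) = 24 (G(h, Y) = 20 + 4 = 24)
R(S, u) = u (R(S, u) = 0*24 + u = 0 + u = u)
R(-8, 13) + ((37 + 148) + r) = 13 + ((37 + 148) - 26) = 13 + (185 - 26) = 13 + 159 = 172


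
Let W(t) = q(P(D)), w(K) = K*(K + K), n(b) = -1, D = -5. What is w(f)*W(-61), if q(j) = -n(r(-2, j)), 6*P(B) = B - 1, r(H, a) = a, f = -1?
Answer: 2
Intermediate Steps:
P(B) = -⅙ + B/6 (P(B) = (B - 1)/6 = (-1 + B)/6 = -⅙ + B/6)
w(K) = 2*K² (w(K) = K*(2*K) = 2*K²)
q(j) = 1 (q(j) = -1*(-1) = 1)
W(t) = 1
w(f)*W(-61) = (2*(-1)²)*1 = (2*1)*1 = 2*1 = 2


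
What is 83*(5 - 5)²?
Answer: 0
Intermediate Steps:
83*(5 - 5)² = 83*0² = 83*0 = 0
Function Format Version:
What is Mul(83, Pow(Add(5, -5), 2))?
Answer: 0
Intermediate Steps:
Mul(83, Pow(Add(5, -5), 2)) = Mul(83, Pow(0, 2)) = Mul(83, 0) = 0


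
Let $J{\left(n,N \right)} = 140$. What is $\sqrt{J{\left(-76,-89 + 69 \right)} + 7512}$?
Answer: $2 \sqrt{1913} \approx 87.476$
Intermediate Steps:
$\sqrt{J{\left(-76,-89 + 69 \right)} + 7512} = \sqrt{140 + 7512} = \sqrt{7652} = 2 \sqrt{1913}$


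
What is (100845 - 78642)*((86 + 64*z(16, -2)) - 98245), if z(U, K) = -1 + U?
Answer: -2158109397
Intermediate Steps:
(100845 - 78642)*((86 + 64*z(16, -2)) - 98245) = (100845 - 78642)*((86 + 64*(-1 + 16)) - 98245) = 22203*((86 + 64*15) - 98245) = 22203*((86 + 960) - 98245) = 22203*(1046 - 98245) = 22203*(-97199) = -2158109397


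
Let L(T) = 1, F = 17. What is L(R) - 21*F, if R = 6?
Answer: -356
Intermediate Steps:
L(R) - 21*F = 1 - 21*17 = 1 - 357 = -356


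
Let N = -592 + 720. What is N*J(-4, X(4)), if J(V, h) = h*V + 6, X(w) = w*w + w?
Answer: -9472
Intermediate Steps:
X(w) = w + w² (X(w) = w² + w = w + w²)
J(V, h) = 6 + V*h (J(V, h) = V*h + 6 = 6 + V*h)
N = 128
N*J(-4, X(4)) = 128*(6 - 16*(1 + 4)) = 128*(6 - 16*5) = 128*(6 - 4*20) = 128*(6 - 80) = 128*(-74) = -9472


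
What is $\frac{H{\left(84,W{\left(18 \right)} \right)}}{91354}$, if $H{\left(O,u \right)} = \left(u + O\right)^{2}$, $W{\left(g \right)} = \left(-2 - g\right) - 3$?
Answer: $\frac{3721}{91354} \approx 0.040732$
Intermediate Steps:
$W{\left(g \right)} = -5 - g$
$H{\left(O,u \right)} = \left(O + u\right)^{2}$
$\frac{H{\left(84,W{\left(18 \right)} \right)}}{91354} = \frac{\left(84 - 23\right)^{2}}{91354} = \left(84 - 23\right)^{2} \cdot \frac{1}{91354} = 61^{2} \cdot \frac{1}{91354} = 3721 \cdot \frac{1}{91354} = \frac{3721}{91354}$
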